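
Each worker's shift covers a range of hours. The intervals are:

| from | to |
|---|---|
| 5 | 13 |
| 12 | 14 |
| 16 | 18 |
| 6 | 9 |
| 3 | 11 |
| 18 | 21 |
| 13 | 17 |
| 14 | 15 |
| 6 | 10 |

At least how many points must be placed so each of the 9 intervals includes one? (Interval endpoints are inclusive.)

Sort by right endpoint; whenever an interval is uncovered, place a point at its right end.
By right end: [6,9]  [6,10]  [3,11]  [5,13]  [12,14]  [14,15]  [13,17]  [16,18]  [18,21]
[6,9] uncovered → point at 9; [12,14] uncovered → point at 14; [16,18] uncovered → point at 18.
Points: 9, 14, 18 (3 total).

3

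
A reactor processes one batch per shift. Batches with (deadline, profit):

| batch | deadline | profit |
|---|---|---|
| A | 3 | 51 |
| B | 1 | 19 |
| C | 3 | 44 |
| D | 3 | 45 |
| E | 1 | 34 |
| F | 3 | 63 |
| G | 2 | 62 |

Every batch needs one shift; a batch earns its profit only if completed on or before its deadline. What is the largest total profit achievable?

By profit: F(d3,63), G(d2,62), A(d3,51), D(d3,45), C(d3,44), E(d1,34), B(d1,19)
F→slot 3; G→slot 2; A→slot 1; D skipped; C skipped; E skipped; B skipped.
Profit = 51 + 62 + 63 = 176

176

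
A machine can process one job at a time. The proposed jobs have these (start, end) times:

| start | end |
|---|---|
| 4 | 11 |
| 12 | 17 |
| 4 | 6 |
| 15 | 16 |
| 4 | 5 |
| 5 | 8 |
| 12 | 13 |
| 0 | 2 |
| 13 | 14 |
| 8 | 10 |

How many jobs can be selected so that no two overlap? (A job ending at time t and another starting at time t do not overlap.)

7

Greedy by earliest finish: after sorting by end time, pick each interval compatible with the last pick.
By end time: (0,2), (4,5), (4,6), (5,8), (8,10), (4,11), (12,13), (13,14), (15,16), (12,17).
Pick (0,2); next start ≥ 2 → (4,5); next start ≥ 5 → (5,8); next start ≥ 8 → (8,10); next start ≥ 10 → (12,13); next start ≥ 13 → (13,14); next start ≥ 14 → (15,16).
Selected 7 jobs.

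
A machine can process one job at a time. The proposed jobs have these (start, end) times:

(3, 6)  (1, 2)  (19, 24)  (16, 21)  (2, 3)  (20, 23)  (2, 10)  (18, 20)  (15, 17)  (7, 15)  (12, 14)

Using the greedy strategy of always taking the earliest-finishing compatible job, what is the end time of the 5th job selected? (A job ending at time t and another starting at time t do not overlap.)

Greedy by earliest finish: after sorting by end time, pick each interval compatible with the last pick.
By end time: (1,2), (2,3), (3,6), (2,10), (12,14), (7,15), (15,17), (18,20), (16,21), (20,23), (19,24).
Pick (1,2); next start ≥ 2 → (2,3); next start ≥ 3 → (3,6); next start ≥ 6 → (12,14); next start ≥ 14 → (15,17); next start ≥ 17 → (18,20); next start ≥ 20 → (20,23).
Selected: (1,2) (2,3) (3,6) (12,14) (15,17) (18,20) (20,23)

17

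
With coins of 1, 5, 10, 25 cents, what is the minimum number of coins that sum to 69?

69 − 2×25→19 − 1×10→9 − 1×5→4 − 4×1→0
Total coins = 2 + 1 + 1 + 4 = 8

8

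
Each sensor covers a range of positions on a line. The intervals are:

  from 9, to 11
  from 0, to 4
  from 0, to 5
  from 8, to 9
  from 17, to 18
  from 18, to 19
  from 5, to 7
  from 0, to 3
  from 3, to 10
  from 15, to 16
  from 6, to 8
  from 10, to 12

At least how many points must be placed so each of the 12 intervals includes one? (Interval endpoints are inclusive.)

Process intervals by earliest right end; each time one isn't hit yet, stab at its right endpoint.
By right end: [0,3]  [0,4]  [0,5]  [5,7]  [6,8]  [8,9]  [3,10]  [9,11]  [10,12]  [15,16]  [17,18]  [18,19]
[0,3] uncovered → point at 3; [5,7] uncovered → point at 7; [8,9] uncovered → point at 9; [10,12] uncovered → point at 12; [15,16] uncovered → point at 16; [17,18] uncovered → point at 18.
Points: 3, 7, 9, 12, 16, 18 (6 total).

6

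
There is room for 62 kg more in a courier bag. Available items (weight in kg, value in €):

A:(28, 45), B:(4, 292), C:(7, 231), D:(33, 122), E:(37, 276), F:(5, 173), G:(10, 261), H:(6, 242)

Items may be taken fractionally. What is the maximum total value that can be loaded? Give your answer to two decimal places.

1422.78

Sort by value per unit weight and fill in that order.
Ratios (sorted): B 73.00, H 40.33, F 34.60, C 33.00, G 26.10, E 7.46, D 3.70, A 1.61
take B (4 @ 292); take H (6 @ 242); take F (5 @ 173); take C (7 @ 231); take G (10 @ 261); take 30/37 of E → 223.78. Capacity used 62/62.
Total value = 1422.78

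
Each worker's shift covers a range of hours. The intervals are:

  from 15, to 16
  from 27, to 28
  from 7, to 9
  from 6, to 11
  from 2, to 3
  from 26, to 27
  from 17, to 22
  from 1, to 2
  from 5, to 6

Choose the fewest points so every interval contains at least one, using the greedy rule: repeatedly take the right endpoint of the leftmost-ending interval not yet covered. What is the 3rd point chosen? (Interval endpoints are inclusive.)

9

Process intervals by earliest right end; each time one isn't hit yet, stab at its right endpoint.
Sorted: [1,2] [2,3] [5,6] [7,9] [6,11] [15,16] [17,22] [26,27] [27,28]
{[1,2],[2,3]} hit by 2; {[5,6]} hit by 6; {[7,9],[6,11]} hit by 9; {[15,16]} hit by 16; {[17,22]} hit by 22; {[26,27],[27,28]} hit by 27.
Points: 2, 6, 9, 16, 22, 27 (6 total).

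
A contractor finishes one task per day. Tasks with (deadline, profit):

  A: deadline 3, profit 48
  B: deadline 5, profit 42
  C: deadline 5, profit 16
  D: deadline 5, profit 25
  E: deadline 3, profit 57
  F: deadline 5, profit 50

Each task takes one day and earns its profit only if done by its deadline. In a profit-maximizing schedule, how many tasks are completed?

5

Sort by profit descending; place each in the latest free slot ≤ its deadline.
By profit: E(d3,57), F(d5,50), A(d3,48), B(d5,42), D(d5,25), C(d5,16)
E→slot 3; F→slot 5; A→slot 2; B→slot 4; D→slot 1; C skipped.
5 of 6 scheduled.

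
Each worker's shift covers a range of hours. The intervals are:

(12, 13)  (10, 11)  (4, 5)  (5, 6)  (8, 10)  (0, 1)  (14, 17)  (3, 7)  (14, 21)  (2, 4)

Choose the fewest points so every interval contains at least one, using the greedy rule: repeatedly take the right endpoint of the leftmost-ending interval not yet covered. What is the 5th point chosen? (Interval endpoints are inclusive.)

13

Sorted: [0,1] [2,4] [4,5] [5,6] [3,7] [8,10] [10,11] [12,13] [14,17] [14,21]
{[0,1]} hit by 1; {[2,4],[4,5]} hit by 4; {[5,6],[3,7]} hit by 6; {[8,10],[10,11]} hit by 10; {[12,13]} hit by 13; {[14,17],[14,21]} hit by 17.
Points: 1, 4, 6, 10, 13, 17 (6 total).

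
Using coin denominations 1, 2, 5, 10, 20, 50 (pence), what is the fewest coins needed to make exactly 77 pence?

4

77 = 1×50 + 1×20 + 1×5 + 1×2
Total coins = 1 + 1 + 1 + 1 = 4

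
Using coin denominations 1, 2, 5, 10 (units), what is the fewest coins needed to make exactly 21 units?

21 − 2×10→1 − 1×1→0
Total coins = 2 + 1 = 3

3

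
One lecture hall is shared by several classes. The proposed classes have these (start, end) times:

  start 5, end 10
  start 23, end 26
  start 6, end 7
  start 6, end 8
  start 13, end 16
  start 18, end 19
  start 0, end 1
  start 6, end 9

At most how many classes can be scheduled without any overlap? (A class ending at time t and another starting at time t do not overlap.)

5

By end time: (0,1), (6,7), (6,8), (6,9), (5,10), (13,16), (18,19), (23,26).
Pick (0,1); next start ≥ 1 → (6,7); next start ≥ 7 → (13,16); next start ≥ 16 → (18,19); next start ≥ 19 → (23,26).
Selected 5 classes.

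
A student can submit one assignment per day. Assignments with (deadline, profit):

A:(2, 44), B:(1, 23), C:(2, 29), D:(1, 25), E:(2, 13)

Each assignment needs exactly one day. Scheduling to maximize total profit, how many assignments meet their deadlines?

Take jobs in profit order; each goes to the latest open slot no later than its deadline.
Profit order: A=44 C=29 D=25 B=23 E=13
Assign: A→slot 2, C→slot 1, D skipped, B skipped, E skipped.
Slots: [1:C] [2:A]
2 of 5 scheduled.

2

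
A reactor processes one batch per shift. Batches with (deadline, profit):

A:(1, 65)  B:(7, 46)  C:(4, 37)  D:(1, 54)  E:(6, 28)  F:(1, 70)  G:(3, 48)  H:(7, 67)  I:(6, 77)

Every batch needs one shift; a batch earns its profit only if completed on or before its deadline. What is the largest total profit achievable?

373

Profit order: I=77 F=70 H=67 A=65 D=54 G=48 B=46 C=37 E=28
Assign: I→slot 6, F→slot 1, H→slot 7, A skipped, D skipped, G→slot 3, B→slot 5, C→slot 4, E→slot 2.
Slots: [1:F] [2:E] [3:G] [4:C] [5:B] [6:I] [7:H]
Profit = 70 + 28 + 48 + 37 + 46 + 77 + 67 = 373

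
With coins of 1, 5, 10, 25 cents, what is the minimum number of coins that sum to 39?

39 − 1×25→14 − 1×10→4 − 4×1→0
Total coins = 1 + 1 + 4 = 6

6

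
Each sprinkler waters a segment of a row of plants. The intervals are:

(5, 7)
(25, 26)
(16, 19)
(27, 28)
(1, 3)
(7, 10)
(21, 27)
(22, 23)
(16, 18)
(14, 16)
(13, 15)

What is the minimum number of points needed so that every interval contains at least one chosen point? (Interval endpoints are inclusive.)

7

Sort by right endpoint; whenever an interval is uncovered, place a point at its right end.
Sorted: [1,3] [5,7] [7,10] [13,15] [14,16] [16,18] [16,19] [22,23] [25,26] [21,27] [27,28]
{[1,3]} hit by 3; {[5,7],[7,10]} hit by 7; {[13,15],[14,16]} hit by 15; {[16,18],[16,19]} hit by 18; {[22,23]} hit by 23; {[25,26],[21,27]} hit by 26; {[27,28]} hit by 28.
Points: 3, 7, 15, 18, 23, 26, 28 (7 total).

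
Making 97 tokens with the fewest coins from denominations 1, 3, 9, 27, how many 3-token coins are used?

2

Use the largest denomination that fits, subtract, and repeat.
97 = 3×27 + 1×9 + 2×3 + 1×1
Count of 3: 2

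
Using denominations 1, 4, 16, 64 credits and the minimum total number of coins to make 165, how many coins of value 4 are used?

1

165 − 2×64→37 − 2×16→5 − 1×4→1 − 1×1→0
Count of 4: 1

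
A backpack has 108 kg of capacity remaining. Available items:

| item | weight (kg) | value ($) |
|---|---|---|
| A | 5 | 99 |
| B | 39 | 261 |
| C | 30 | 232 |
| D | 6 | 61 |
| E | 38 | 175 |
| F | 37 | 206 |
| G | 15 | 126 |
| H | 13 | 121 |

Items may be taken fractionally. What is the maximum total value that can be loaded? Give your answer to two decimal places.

Ratios (sorted): A 19.80, D 10.17, H 9.31, G 8.40, C 7.73, B 6.69, F 5.57, E 4.61
take A (5 @ 99); take D (6 @ 61); take H (13 @ 121); take G (15 @ 126); take C (30 @ 232); take B (39 @ 261). Capacity used 108/108.
Total value = 900.00

900.00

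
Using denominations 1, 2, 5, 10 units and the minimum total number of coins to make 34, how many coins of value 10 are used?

Greedy: take as many of the largest coin as possible, then repeat with the remainder.
34 − 3×10→4 − 2×2→0
Count of 10: 3

3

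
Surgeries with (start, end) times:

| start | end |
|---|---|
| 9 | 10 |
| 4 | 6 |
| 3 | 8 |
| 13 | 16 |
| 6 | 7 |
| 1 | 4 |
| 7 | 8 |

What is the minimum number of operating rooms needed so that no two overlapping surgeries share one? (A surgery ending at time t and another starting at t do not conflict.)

2

Events (time:±→running): 1:+→1 3:+→2 … peak 2.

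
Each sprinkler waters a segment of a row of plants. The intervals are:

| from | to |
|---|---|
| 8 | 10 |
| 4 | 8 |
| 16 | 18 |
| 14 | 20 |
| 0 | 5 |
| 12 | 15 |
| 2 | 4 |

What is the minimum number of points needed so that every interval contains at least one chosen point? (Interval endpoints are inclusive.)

4

Process intervals by earliest right end; each time one isn't hit yet, stab at its right endpoint.
Sorted: [2,4] [0,5] [4,8] [8,10] [12,15] [16,18] [14,20]
{[2,4],[0,5],[4,8]} hit by 4; {[8,10]} hit by 10; {[12,15]} hit by 15; {[16,18],[14,20]} hit by 18.
Points: 4, 10, 15, 18 (4 total).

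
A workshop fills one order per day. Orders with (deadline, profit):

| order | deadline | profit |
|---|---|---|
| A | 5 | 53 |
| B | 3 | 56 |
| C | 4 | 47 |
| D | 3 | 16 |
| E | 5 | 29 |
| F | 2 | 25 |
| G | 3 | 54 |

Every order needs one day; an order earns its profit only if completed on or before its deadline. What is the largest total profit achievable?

239

Sort by profit descending; place each in the latest free slot ≤ its deadline.
By profit: B(d3,56), G(d3,54), A(d5,53), C(d4,47), E(d5,29), F(d2,25), D(d3,16)
B→slot 3; G→slot 2; A→slot 5; C→slot 4; E→slot 1; F skipped; D skipped.
Profit = 29 + 54 + 56 + 47 + 53 = 239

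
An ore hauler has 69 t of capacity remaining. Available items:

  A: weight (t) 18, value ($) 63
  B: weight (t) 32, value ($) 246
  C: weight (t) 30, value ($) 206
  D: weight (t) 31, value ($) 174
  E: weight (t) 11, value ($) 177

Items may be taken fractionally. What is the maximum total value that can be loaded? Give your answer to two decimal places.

Ratios (sorted): E 16.09, B 7.69, C 6.87, D 5.61, A 3.50
take E (11 @ 177); take B (32 @ 246); take 26/30 of C → 178.53. Capacity used 69/69.
Total value = 601.53

601.53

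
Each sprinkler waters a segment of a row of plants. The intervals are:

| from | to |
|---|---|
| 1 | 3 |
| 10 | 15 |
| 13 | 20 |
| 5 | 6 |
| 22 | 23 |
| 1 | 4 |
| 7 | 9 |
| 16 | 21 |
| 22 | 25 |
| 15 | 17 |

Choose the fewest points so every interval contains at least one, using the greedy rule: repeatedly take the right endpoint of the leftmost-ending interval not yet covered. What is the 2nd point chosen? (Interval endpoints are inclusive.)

6

Process intervals by earliest right end; each time one isn't hit yet, stab at its right endpoint.
Sorted: [1,3] [1,4] [5,6] [7,9] [10,15] [15,17] [13,20] [16,21] [22,23] [22,25]
{[1,3],[1,4]} hit by 3; {[5,6]} hit by 6; {[7,9]} hit by 9; {[10,15],[15,17],[13,20]} hit by 15; {[16,21]} hit by 21; {[22,23],[22,25]} hit by 23.
Points: 3, 6, 9, 15, 21, 23 (6 total).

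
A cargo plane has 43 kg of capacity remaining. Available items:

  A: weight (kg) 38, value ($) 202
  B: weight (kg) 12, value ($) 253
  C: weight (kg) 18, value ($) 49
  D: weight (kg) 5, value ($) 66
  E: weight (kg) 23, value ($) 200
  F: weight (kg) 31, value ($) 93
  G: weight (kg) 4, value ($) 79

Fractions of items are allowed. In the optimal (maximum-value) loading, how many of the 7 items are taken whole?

Sort by value per unit weight and fill in that order.
Ratios (sorted): B 21.08, G 19.75, D 13.20, E 8.70, A 5.32, F 3.00, C 2.72
take B (12 @ 253); take G (4 @ 79); take D (5 @ 66); take 22/23 of E → 191.30. Capacity used 43/43.
3 item(s) taken whole; one partial (take 22/23 of E).

3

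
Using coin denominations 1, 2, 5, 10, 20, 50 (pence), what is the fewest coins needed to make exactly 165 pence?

5

165 − 3×50→15 − 1×10→5 − 1×5→0
Total coins = 3 + 1 + 1 = 5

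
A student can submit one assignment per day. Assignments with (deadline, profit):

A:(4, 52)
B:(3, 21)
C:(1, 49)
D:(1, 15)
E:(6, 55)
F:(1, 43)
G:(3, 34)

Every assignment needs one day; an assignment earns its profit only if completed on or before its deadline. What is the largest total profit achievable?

Profit order: E=55 A=52 C=49 F=43 G=34 B=21 D=15
Assign: E→slot 6, A→slot 4, C→slot 1, F skipped, G→slot 3, B→slot 2, D skipped.
Slots: [1:C] [2:B] [3:G] [4:A] [6:E]
Profit = 49 + 21 + 34 + 52 + 55 = 211

211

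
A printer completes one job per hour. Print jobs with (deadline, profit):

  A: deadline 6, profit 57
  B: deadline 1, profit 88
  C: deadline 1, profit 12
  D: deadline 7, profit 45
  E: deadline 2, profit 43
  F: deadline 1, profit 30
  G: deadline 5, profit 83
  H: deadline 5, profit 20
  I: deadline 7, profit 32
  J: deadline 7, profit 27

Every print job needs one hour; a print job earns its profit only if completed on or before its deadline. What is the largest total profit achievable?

375

Sort by profit descending; place each in the latest free slot ≤ its deadline.
By profit: B(d1,88), G(d5,83), A(d6,57), D(d7,45), E(d2,43), I(d7,32), F(d1,30), J(d7,27), H(d5,20), C(d1,12)
B→slot 1; G→slot 5; A→slot 6; D→slot 7; E→slot 2; I→slot 4; F skipped; J→slot 3; H skipped; C skipped.
Profit = 88 + 43 + 27 + 32 + 83 + 57 + 45 = 375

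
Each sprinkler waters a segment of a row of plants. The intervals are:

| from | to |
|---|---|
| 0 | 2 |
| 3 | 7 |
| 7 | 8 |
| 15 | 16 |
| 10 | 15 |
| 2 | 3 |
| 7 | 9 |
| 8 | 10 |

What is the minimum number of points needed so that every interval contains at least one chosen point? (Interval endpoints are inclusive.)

4

Process intervals by earliest right end; each time one isn't hit yet, stab at its right endpoint.
Sorted: [0,2] [2,3] [3,7] [7,8] [7,9] [8,10] [10,15] [15,16]
{[0,2],[2,3]} hit by 2; {[3,7],[7,8],[7,9]} hit by 7; {[8,10],[10,15]} hit by 10; {[15,16]} hit by 16.
Points: 2, 7, 10, 16 (4 total).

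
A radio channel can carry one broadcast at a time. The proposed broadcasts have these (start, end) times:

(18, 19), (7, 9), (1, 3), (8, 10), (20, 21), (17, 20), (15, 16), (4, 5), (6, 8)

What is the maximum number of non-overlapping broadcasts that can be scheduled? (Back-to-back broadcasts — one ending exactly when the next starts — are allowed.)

Sorted by end: (1,3)  (4,5)  (6,8)  (7,9)  (8,10)  (15,16)  (18,19)  (17,20)  (20,21)
take (1,3); take (4,5); take (6,8); skip (7,9); take (8,10); take (15,16); take (18,19); take (20,21).
Selected 7 broadcasts.

7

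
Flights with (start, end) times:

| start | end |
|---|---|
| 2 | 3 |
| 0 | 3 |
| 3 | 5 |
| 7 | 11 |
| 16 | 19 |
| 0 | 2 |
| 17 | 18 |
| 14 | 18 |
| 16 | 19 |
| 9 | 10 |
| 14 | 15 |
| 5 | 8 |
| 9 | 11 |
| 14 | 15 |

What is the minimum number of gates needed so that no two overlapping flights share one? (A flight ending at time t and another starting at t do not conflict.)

The answer is the maximum number of intervals overlapping at any instant.
starts: [0, 0, 2, 3, 5, 7, 9, 9, 14, 14, 14, 16, 16, 17]
ends:   [2, 3, 3, 5, 8, 10, 11, 11, 15, 15, 18, 18, 19, 19]
s0→1 s0→2 e2→1 s2→2 e3→1 e3→0 s3→1 e5→0 s5→1 s7→2 e8→1 s9→2 s9→3 e10→2 e11→1 e11→0 s14→1 s14→2 s14→3 e15→2 e15→1 s16→2 s16→3 s17→4  — peak 4.

4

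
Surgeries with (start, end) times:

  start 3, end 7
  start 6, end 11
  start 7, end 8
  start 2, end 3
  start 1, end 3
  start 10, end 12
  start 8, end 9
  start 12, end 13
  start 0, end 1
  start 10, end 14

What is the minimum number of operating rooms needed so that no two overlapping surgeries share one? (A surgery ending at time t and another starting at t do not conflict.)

starts: [0, 1, 2, 3, 6, 7, 8, 10, 10, 12]
ends:   [1, 3, 3, 7, 8, 9, 11, 12, 13, 14]
s0→1 e1→0 s1→1 s2→2 e3→1 e3→0 s3→1 s6→2 e7→1 s7→2 e8→1 s8→2 e9→1 s10→2 s10→3  — peak 3.

3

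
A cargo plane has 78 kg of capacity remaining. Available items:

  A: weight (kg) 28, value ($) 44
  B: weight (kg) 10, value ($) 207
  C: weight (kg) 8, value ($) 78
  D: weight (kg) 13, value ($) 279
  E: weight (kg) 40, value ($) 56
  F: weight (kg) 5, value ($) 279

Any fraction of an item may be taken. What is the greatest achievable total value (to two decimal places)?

Order: F (279/5=55.80) > D (279/13=21.46) > B (207/10=20.70) > C (78/8=9.75) > A (44/28=1.57) > E (56/40=1.40)
Fill: take F (5 @ 279) → take D (13 @ 279) → take B (10 @ 207) → take C (8 @ 78) → take A (28 @ 44) → take 14/40 of E → 19.60; 78/78 used.
Total value = 906.60

906.60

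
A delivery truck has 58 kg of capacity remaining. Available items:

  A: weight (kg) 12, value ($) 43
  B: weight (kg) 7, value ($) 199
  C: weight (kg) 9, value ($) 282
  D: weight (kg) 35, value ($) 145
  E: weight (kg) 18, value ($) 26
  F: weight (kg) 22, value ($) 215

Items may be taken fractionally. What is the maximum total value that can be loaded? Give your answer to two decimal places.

Sort by value per unit weight and fill in that order.
Ratios (sorted): C 31.33, B 28.43, F 9.77, D 4.14, A 3.58, E 1.44
take C (9 @ 282); take B (7 @ 199); take F (22 @ 215); take 20/35 of D → 82.86. Capacity used 58/58.
Total value = 778.86

778.86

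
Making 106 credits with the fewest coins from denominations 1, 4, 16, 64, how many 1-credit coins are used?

Use the largest denomination that fits, subtract, and repeat.
106 − 1×64→42 − 2×16→10 − 2×4→2 − 2×1→0
Count of 1: 2

2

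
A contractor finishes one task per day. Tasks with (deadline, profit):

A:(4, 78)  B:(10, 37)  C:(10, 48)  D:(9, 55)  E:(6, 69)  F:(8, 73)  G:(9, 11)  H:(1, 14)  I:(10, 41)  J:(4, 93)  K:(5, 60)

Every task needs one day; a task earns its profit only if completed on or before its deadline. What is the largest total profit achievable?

Profit order: J=93 A=78 F=73 E=69 K=60 D=55 C=48 I=41 B=37 H=14 G=11
Assign: J→slot 4, A→slot 3, F→slot 8, E→slot 6, K→slot 5, D→slot 9, C→slot 10, I→slot 7, B→slot 2, H→slot 1, G skipped.
Slots: [1:H] [2:B] [3:A] [4:J] [5:K] [6:E] [7:I] [8:F] [9:D] [10:C]
Profit = 14 + 37 + 78 + 93 + 60 + 69 + 41 + 73 + 55 + 48 = 568

568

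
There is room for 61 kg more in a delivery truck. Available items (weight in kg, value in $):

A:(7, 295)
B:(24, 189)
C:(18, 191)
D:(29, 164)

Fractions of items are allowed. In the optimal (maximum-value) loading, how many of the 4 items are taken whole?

3

Sort by value per unit weight and fill in that order.
Ratios (sorted): A 42.14, C 10.61, B 7.88, D 5.66
take A (7 @ 295); take C (18 @ 191); take B (24 @ 189); take 12/29 of D → 67.86. Capacity used 61/61.
3 item(s) taken whole; one partial (take 12/29 of D).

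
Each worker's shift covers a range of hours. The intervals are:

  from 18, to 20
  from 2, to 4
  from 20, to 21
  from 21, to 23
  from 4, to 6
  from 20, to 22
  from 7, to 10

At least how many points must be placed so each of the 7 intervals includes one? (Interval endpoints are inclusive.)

Sorted: [2,4] [4,6] [7,10] [18,20] [20,21] [20,22] [21,23]
{[2,4],[4,6]} hit by 4; {[7,10]} hit by 10; {[18,20],[20,21],[20,22]} hit by 20; {[21,23]} hit by 23.
Points: 4, 10, 20, 23 (4 total).

4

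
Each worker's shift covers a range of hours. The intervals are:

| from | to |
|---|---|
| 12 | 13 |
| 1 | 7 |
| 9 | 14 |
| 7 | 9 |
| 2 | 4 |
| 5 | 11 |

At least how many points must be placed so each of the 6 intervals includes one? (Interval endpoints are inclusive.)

3

Sorted: [2,4] [1,7] [7,9] [5,11] [12,13] [9,14]
{[2,4],[1,7]} hit by 4; {[7,9],[5,11]} hit by 9; {[12,13],[9,14]} hit by 13.
Points: 4, 9, 13 (3 total).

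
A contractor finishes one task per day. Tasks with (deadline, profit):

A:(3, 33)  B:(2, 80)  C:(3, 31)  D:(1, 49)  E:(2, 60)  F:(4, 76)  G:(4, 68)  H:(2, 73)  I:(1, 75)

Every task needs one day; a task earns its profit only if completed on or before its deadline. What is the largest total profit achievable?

Take jobs in profit order; each goes to the latest open slot no later than its deadline.
Profit order: B=80 F=76 I=75 H=73 G=68 E=60 D=49 A=33 C=31
Assign: B→slot 2, F→slot 4, I→slot 1, H skipped, G→slot 3, E skipped, D skipped, A skipped, C skipped.
Slots: [1:I] [2:B] [3:G] [4:F]
Profit = 75 + 80 + 68 + 76 = 299

299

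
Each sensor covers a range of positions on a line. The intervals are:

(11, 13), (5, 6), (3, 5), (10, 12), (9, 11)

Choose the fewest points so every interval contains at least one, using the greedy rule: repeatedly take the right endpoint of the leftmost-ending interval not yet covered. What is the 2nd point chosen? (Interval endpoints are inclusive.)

Sorted: [3,5] [5,6] [9,11] [10,12] [11,13]
{[3,5],[5,6]} hit by 5; {[9,11],[10,12],[11,13]} hit by 11.
Points: 5, 11 (2 total).

11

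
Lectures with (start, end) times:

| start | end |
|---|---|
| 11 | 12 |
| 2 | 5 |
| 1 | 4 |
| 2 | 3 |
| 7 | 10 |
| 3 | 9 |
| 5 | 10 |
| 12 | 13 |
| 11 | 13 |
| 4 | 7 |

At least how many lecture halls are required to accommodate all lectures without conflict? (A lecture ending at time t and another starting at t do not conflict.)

3

Count concurrent intervals with a sweep; the peak is the room count.
starts: [1, 2, 2, 3, 4, 5, 7, 11, 11, 12]
ends:   [3, 4, 5, 7, 9, 10, 10, 12, 13, 13]
s1→1 s2→2 s2→3  — peak 3.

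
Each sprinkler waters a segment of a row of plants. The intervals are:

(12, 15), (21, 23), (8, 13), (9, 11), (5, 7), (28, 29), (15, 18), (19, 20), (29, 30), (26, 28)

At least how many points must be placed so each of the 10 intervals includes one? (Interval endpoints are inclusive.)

7

Process intervals by earliest right end; each time one isn't hit yet, stab at its right endpoint.
Sorted: [5,7] [9,11] [8,13] [12,15] [15,18] [19,20] [21,23] [26,28] [28,29] [29,30]
{[5,7]} hit by 7; {[9,11],[8,13]} hit by 11; {[12,15],[15,18]} hit by 15; {[19,20]} hit by 20; {[21,23]} hit by 23; {[26,28],[28,29]} hit by 28; {[29,30]} hit by 30.
Points: 7, 11, 15, 20, 23, 28, 30 (7 total).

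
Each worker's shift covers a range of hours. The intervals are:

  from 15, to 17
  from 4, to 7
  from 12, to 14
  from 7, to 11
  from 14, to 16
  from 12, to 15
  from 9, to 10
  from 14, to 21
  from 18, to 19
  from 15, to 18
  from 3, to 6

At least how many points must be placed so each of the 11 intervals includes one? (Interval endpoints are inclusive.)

Sorted: [3,6] [4,7] [9,10] [7,11] [12,14] [12,15] [14,16] [15,17] [15,18] [18,19] [14,21]
{[3,6],[4,7]} hit by 6; {[9,10],[7,11]} hit by 10; {[12,14],[12,15],[14,16]} hit by 14; {[15,17],[15,18]} hit by 17; {[18,19],[14,21]} hit by 19.
Points: 6, 10, 14, 17, 19 (5 total).

5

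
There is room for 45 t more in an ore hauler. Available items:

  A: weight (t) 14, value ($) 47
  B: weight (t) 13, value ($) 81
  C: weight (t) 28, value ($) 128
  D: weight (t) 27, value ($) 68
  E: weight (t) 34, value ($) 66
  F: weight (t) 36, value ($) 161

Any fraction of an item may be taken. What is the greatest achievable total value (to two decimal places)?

Sort by value per unit weight and fill in that order.
Order: B (81/13=6.23) > C (128/28=4.57) > F (161/36=4.47) > A (47/14=3.36) > D (68/27=2.52) > E (66/34=1.94)
Fill: take B (13 @ 81) → take C (28 @ 128) → take 4/36 of F → 17.89; 45/45 used.
Total value = 226.89

226.89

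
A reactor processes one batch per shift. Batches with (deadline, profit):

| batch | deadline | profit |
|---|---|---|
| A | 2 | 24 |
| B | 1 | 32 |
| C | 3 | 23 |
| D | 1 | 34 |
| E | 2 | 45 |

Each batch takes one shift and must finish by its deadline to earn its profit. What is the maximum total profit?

102

Take jobs in profit order; each goes to the latest open slot no later than its deadline.
Profit order: E=45 D=34 B=32 A=24 C=23
Assign: E→slot 2, D→slot 1, B skipped, A skipped, C→slot 3.
Slots: [1:D] [2:E] [3:C]
Profit = 34 + 45 + 23 = 102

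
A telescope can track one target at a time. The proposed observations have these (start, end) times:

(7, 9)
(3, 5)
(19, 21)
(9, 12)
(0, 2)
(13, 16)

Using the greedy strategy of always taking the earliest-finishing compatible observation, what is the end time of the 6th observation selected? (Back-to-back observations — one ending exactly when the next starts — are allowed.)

21

Sort by end time and greedily take each interval whose start is ≥ the last chosen end.
Sorted by end: (0,2)  (3,5)  (7,9)  (9,12)  (13,16)  (19,21)
take (0,2); take (3,5); take (7,9); take (9,12); take (13,16); take (19,21).
Selected: (0,2) (3,5) (7,9) (9,12) (13,16) (19,21)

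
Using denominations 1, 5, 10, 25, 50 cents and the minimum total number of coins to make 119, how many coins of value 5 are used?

Greedy: take as many of the largest coin as possible, then repeat with the remainder.
119 − 2×50→19 − 1×10→9 − 1×5→4 − 4×1→0
Count of 5: 1

1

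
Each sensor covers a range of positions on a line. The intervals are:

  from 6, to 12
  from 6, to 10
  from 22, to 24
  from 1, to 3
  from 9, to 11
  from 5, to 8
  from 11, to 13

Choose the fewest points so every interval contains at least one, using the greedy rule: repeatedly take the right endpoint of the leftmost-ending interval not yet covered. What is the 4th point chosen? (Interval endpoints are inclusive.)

Sorted: [1,3] [5,8] [6,10] [9,11] [6,12] [11,13] [22,24]
{[1,3]} hit by 3; {[5,8],[6,10]} hit by 8; {[9,11],[6,12],[11,13]} hit by 11; {[22,24]} hit by 24.
Points: 3, 8, 11, 24 (4 total).

24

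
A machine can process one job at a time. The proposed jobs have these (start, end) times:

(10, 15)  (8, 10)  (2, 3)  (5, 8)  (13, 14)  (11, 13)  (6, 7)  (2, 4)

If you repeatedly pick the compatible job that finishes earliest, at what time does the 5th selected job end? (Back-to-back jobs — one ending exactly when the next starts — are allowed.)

Order by finish time; keep every interval that doesn't clash with the previous kept one.
By end time: (2,3), (2,4), (6,7), (5,8), (8,10), (11,13), (13,14), (10,15).
Pick (2,3); next start ≥ 3 → (6,7); next start ≥ 7 → (8,10); next start ≥ 10 → (11,13); next start ≥ 13 → (13,14).
Selected: (2,3) (6,7) (8,10) (11,13) (13,14)

14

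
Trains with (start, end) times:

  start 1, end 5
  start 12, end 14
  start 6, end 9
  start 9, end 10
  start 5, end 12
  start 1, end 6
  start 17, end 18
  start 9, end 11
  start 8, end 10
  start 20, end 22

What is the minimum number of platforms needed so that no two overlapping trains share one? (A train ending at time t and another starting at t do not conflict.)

4

The answer is the maximum number of intervals overlapping at any instant.
starts: [1, 1, 5, 6, 8, 9, 9, 12, 17, 20]
ends:   [5, 6, 9, 10, 10, 11, 12, 14, 18, 22]
s1→1 s1→2 e5→1 s5→2 e6→1 s6→2 s8→3 e9→2 s9→3 s9→4  — peak 4.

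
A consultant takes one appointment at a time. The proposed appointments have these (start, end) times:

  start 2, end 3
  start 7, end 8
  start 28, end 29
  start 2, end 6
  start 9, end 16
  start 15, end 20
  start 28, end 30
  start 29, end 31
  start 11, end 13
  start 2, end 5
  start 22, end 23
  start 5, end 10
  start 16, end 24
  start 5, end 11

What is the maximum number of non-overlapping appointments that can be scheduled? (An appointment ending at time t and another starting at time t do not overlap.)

7

Order by finish time; keep every interval that doesn't clash with the previous kept one.
By end time: (2,3), (2,5), (2,6), (7,8), (5,10), (5,11), (11,13), (9,16), (15,20), (22,23), (16,24), (28,29), (28,30), (29,31).
Pick (2,3); next start ≥ 3 → (7,8); next start ≥ 8 → (11,13); next start ≥ 13 → (15,20); next start ≥ 20 → (22,23); next start ≥ 23 → (28,29); next start ≥ 29 → (29,31).
Selected 7 appointments.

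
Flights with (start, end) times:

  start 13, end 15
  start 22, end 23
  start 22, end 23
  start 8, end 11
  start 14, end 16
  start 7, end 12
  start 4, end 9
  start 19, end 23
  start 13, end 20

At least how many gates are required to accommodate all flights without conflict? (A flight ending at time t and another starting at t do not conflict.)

3

The answer is the maximum number of intervals overlapping at any instant.
starts: [4, 7, 8, 13, 13, 14, 19, 22, 22]
ends:   [9, 11, 12, 15, 16, 20, 23, 23, 23]
s4→1 s7→2 s8→3  — peak 3.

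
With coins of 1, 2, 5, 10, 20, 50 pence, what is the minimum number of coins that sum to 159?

Use the largest denomination that fits, subtract, and repeat.
159 = 3×50 + 1×5 + 2×2
Total coins = 3 + 1 + 2 = 6

6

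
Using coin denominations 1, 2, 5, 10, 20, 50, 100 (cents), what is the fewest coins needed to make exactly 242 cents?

242 − 2×100→42 − 2×20→2 − 1×2→0
Total coins = 2 + 2 + 1 = 5

5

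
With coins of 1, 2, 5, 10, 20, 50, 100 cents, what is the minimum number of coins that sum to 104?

3

104 − 1×100→4 − 2×2→0
Total coins = 1 + 2 = 3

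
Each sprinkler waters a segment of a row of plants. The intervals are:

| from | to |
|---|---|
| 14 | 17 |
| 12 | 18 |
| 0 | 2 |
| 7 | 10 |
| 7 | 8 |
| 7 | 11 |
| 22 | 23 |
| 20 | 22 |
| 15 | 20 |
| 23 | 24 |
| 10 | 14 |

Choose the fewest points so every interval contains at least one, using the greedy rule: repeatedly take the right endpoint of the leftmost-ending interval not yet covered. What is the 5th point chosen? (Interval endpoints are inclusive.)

By right end: [0,2]  [7,8]  [7,10]  [7,11]  [10,14]  [14,17]  [12,18]  [15,20]  [20,22]  [22,23]  [23,24]
[0,2] uncovered → point at 2; [7,8] uncovered → point at 8; [10,14] uncovered → point at 14; [15,20] uncovered → point at 20; [22,23] uncovered → point at 23.
Points: 2, 8, 14, 20, 23 (5 total).

23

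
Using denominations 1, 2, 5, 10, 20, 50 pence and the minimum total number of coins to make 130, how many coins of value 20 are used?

1

Use the largest denomination that fits, subtract, and repeat.
130 − 2×50→30 − 1×20→10 − 1×10→0
Count of 20: 1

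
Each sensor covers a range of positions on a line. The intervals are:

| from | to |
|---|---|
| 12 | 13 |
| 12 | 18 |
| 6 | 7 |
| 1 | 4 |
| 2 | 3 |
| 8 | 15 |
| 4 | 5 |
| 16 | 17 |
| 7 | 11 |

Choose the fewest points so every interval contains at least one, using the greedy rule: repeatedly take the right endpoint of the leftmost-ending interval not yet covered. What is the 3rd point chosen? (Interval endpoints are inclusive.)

7

Process intervals by earliest right end; each time one isn't hit yet, stab at its right endpoint.
Sorted: [2,3] [1,4] [4,5] [6,7] [7,11] [12,13] [8,15] [16,17] [12,18]
{[2,3],[1,4]} hit by 3; {[4,5]} hit by 5; {[6,7],[7,11]} hit by 7; {[12,13],[8,15]} hit by 13; {[16,17],[12,18]} hit by 17.
Points: 3, 5, 7, 13, 17 (5 total).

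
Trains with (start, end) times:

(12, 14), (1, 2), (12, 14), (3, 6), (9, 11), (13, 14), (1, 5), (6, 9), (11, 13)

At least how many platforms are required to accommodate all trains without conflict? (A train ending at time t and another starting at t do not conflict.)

3

Count concurrent intervals with a sweep; the peak is the room count.
Events (time:±→running): 1:+→1 1:+→2 2:-→1 3:+→2 5:-→1 6:-→0 6:+→1 9:-→0 9:+→1 11:-→0 11:+→1 12:+→2 12:+→3 … peak 3.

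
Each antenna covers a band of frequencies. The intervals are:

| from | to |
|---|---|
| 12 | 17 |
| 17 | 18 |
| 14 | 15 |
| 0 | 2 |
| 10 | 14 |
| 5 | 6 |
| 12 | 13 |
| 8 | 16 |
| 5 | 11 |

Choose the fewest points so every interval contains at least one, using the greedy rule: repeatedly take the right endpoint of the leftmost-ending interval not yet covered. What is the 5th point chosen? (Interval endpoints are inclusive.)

18

By right end: [0,2]  [5,6]  [5,11]  [12,13]  [10,14]  [14,15]  [8,16]  [12,17]  [17,18]
[0,2] uncovered → point at 2; [5,6] uncovered → point at 6; [12,13] uncovered → point at 13; [14,15] uncovered → point at 15; [17,18] uncovered → point at 18.
Points: 2, 6, 13, 15, 18 (5 total).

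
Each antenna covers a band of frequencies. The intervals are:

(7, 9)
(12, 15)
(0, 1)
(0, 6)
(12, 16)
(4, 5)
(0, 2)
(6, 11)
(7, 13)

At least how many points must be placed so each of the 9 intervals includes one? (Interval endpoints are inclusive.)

Sort by right endpoint; whenever an interval is uncovered, place a point at its right end.
By right end: [0,1]  [0,2]  [4,5]  [0,6]  [7,9]  [6,11]  [7,13]  [12,15]  [12,16]
[0,1] uncovered → point at 1; [4,5] uncovered → point at 5; [7,9] uncovered → point at 9; [12,15] uncovered → point at 15.
Points: 1, 5, 9, 15 (4 total).

4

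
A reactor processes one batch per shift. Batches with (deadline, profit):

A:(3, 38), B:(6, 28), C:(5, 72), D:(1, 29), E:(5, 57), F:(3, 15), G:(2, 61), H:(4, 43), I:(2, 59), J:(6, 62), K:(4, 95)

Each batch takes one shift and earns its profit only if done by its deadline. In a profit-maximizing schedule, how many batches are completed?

6

Take jobs in profit order; each goes to the latest open slot no later than its deadline.
By profit: K(d4,95), C(d5,72), J(d6,62), G(d2,61), I(d2,59), E(d5,57), H(d4,43), A(d3,38), D(d1,29), B(d6,28), F(d3,15)
K→slot 4; C→slot 5; J→slot 6; G→slot 2; I→slot 1; E→slot 3; H skipped; A skipped; D skipped; B skipped; F skipped.
6 of 11 scheduled.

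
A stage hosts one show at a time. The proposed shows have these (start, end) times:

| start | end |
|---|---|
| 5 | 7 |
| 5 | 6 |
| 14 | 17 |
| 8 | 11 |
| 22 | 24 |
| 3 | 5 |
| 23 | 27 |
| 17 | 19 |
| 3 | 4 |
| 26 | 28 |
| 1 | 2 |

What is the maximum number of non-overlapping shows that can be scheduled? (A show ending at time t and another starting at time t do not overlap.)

8

By end time: (1,2), (3,4), (3,5), (5,6), (5,7), (8,11), (14,17), (17,19), (22,24), (23,27), (26,28).
Pick (1,2); next start ≥ 2 → (3,4); next start ≥ 4 → (5,6); next start ≥ 6 → (8,11); next start ≥ 11 → (14,17); next start ≥ 17 → (17,19); next start ≥ 19 → (22,24); next start ≥ 24 → (26,28).
Selected 8 shows.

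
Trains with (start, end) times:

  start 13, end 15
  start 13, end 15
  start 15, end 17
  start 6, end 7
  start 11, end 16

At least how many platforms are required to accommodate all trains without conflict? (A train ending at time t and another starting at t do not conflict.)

3

starts: [6, 11, 13, 13, 15]
ends:   [7, 15, 15, 16, 17]
s6→1 e7→0 s11→1 s13→2 s13→3  — peak 3.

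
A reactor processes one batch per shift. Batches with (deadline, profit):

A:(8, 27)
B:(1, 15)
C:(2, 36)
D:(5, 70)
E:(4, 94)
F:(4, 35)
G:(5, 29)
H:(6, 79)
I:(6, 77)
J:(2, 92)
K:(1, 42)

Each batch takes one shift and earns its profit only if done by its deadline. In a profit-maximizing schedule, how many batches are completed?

7

Profit order: E=94 J=92 H=79 I=77 D=70 K=42 C=36 F=35 G=29 A=27 B=15
Assign: E→slot 4, J→slot 2, H→slot 6, I→slot 5, D→slot 3, K→slot 1, C skipped, F skipped, G skipped, A→slot 8, B skipped.
Slots: [1:K] [2:J] [3:D] [4:E] [5:I] [6:H] [8:A]
7 of 11 scheduled.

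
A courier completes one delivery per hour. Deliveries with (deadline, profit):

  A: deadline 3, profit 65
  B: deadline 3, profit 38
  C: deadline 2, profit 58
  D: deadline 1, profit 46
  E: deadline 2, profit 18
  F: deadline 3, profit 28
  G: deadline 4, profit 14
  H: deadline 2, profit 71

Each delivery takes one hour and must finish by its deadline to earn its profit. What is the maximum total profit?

208

By profit: H(d2,71), A(d3,65), C(d2,58), D(d1,46), B(d3,38), F(d3,28), E(d2,18), G(d4,14)
H→slot 2; A→slot 3; C→slot 1; D skipped; B skipped; F skipped; E skipped; G→slot 4.
Profit = 58 + 71 + 65 + 14 = 208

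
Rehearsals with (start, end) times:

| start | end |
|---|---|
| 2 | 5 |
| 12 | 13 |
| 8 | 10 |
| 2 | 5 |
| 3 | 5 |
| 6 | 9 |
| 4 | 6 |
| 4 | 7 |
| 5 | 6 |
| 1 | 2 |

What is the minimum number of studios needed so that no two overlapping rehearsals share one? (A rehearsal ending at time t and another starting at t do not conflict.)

Count concurrent intervals with a sweep; the peak is the room count.
starts: [1, 2, 2, 3, 4, 4, 5, 6, 8, 12]
ends:   [2, 5, 5, 5, 6, 6, 7, 9, 10, 13]
s1→1 e2→0 s2→1 s2→2 s3→3 s4→4 s4→5  — peak 5.

5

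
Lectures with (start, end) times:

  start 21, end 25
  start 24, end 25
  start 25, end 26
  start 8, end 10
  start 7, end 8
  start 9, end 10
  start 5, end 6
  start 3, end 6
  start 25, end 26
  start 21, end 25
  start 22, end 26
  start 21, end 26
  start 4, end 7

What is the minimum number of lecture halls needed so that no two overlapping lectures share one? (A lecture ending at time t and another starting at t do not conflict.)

starts: [3, 4, 5, 7, 8, 9, 21, 21, 21, 22, 24, 25, 25]
ends:   [6, 6, 7, 8, 10, 10, 25, 25, 25, 26, 26, 26, 26]
s3→1 s4→2 s5→3 e6→2 e6→1 e7→0 s7→1 e8→0 s8→1 s9→2 e10→1 e10→0 s21→1 s21→2 s21→3 s22→4 s24→5  — peak 5.

5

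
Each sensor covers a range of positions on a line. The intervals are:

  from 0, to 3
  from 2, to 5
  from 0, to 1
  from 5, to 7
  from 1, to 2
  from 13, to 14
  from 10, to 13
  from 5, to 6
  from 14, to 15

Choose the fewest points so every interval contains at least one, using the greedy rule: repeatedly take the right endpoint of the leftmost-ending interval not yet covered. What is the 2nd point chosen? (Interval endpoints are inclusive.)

By right end: [0,1]  [1,2]  [0,3]  [2,5]  [5,6]  [5,7]  [10,13]  [13,14]  [14,15]
[0,1] uncovered → point at 1; [2,5] uncovered → point at 5; [10,13] uncovered → point at 13; [14,15] uncovered → point at 15.
Points: 1, 5, 13, 15 (4 total).

5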